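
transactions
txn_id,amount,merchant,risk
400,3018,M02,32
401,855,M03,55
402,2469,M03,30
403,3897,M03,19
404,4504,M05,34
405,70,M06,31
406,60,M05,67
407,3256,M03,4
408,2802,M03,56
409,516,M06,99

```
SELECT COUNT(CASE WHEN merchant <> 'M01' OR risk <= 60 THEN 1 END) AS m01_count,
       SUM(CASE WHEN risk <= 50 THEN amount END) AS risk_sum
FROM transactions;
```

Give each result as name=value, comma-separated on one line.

m01_count=10, risk_sum=17214

[m01_count: merchant <> 'M01' OR risk <= 60]
txn_id=400: ✓ → 1
txn_id=401: ✓ → 1
txn_id=402: ✓ → 1
txn_id=403: ✓ → 1
txn_id=404: ✓ → 1
txn_id=405: ✓ → 1
txn_id=406: ✓ → 1
txn_id=407: ✓ → 1
txn_id=408: ✓ → 1
txn_id=409: ✓ → 1
m01_count = COUNT(1, 1, 1, 1, 1, 1, 1, 1, 1, 1) = 10
—
[risk_sum: risk <= 50]
txn_id=400: ✓ → 3018
txn_id=401: ✗
txn_id=402: ✓ → 2469
txn_id=403: ✓ → 3897
txn_id=404: ✓ → 4504
txn_id=405: ✓ → 70
txn_id=406: ✗
txn_id=407: ✓ → 3256
txn_id=408: ✗
txn_id=409: ✗
risk_sum = 3018 + 2469 + 3897 + 4504 + 70 + 3256 = 17214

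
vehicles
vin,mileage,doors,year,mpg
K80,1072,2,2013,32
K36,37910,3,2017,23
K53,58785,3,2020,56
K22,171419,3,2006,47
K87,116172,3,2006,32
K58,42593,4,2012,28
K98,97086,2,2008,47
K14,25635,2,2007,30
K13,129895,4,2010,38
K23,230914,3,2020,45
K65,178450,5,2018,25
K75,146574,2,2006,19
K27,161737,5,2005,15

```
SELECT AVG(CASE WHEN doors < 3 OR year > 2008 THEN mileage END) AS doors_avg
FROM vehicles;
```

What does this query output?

94891.4

vin=K80: ✓ → 1072
vin=K36: ✓ → 37910
vin=K53: ✓ → 58785
vin=K22: ✗
vin=K87: ✗
vin=K58: ✓ → 42593
vin=K98: ✓ → 97086
vin=K14: ✓ → 25635
vin=K13: ✓ → 129895
vin=K23: ✓ → 230914
vin=K65: ✓ → 178450
vin=K75: ✓ → 146574
vin=K27: ✗
doors_avg = (1072 + 37910 + 58785 + 42593 + 97086 + 25635 + 129895 + 230914 + 178450 + 146574) / 10 = 94891.4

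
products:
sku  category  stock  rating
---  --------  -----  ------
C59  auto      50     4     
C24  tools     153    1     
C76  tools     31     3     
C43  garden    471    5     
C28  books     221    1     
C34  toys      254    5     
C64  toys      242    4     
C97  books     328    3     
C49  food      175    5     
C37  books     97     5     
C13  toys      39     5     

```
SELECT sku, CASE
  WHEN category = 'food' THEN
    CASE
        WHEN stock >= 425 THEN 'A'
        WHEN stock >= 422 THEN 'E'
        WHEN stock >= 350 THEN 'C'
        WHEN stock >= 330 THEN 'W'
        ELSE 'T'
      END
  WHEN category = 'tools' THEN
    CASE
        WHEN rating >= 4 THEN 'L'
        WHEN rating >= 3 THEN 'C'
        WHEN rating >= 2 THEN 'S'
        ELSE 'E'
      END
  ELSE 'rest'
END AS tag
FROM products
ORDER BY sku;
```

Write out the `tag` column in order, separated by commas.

sku=C13: category='toys' → outer ELSE → rest
sku=C24: category='tools' → inner[ELSE] → E
sku=C28: category='books' → outer ELSE → rest
sku=C34: category='toys' → outer ELSE → rest
sku=C37: category='books' → outer ELSE → rest
sku=C43: category='garden' → outer ELSE → rest
sku=C49: category='food' → inner[ELSE] → T
sku=C59: category='auto' → outer ELSE → rest
sku=C64: category='toys' → outer ELSE → rest
sku=C76: category='tools' → inner[rating >= 3] → C
sku=C97: category='books' → outer ELSE → rest

rest, E, rest, rest, rest, rest, T, rest, rest, C, rest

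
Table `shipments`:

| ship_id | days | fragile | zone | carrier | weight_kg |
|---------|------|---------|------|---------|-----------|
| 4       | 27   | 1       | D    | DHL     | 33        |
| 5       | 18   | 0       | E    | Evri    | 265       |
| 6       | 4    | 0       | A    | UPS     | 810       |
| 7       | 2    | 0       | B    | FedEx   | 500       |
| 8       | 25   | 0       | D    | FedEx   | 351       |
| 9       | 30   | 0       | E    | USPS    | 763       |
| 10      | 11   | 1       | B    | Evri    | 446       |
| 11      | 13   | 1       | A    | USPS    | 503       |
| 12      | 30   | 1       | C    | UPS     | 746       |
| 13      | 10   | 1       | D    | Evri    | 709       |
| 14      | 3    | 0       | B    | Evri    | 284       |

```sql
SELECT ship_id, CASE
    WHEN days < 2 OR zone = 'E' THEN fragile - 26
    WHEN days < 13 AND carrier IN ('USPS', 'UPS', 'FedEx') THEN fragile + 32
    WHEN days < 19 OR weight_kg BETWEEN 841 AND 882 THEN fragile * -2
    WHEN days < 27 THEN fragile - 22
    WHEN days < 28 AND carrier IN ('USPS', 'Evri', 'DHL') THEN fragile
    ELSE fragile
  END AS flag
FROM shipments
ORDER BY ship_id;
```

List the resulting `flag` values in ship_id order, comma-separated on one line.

1, -26, 32, 32, -22, -26, -2, -2, 1, -2, 0

ship_id=4: days < 28 AND carrier IN ('USPS', 'Evri', 'DHL') → 1
ship_id=5: days < 2 OR zone = 'E' → -26
ship_id=6: days < 13 AND carrier IN ('USPS', 'UPS', 'FedEx') → 32
ship_id=7: days < 13 AND carrier IN ('USPS', 'UPS', 'FedEx') → 32
ship_id=8: days < 27 → -22
ship_id=9: days < 2 OR zone = 'E' → -26
ship_id=10: days < 19 OR weight_kg BETWEEN 841 AND 882 → -2
ship_id=11: days < 19 OR weight_kg BETWEEN 841 AND 882 → -2
ship_id=12: ELSE → 1
ship_id=13: days < 19 OR weight_kg BETWEEN 841 AND 882 → -2
ship_id=14: days < 19 OR weight_kg BETWEEN 841 AND 882 → 0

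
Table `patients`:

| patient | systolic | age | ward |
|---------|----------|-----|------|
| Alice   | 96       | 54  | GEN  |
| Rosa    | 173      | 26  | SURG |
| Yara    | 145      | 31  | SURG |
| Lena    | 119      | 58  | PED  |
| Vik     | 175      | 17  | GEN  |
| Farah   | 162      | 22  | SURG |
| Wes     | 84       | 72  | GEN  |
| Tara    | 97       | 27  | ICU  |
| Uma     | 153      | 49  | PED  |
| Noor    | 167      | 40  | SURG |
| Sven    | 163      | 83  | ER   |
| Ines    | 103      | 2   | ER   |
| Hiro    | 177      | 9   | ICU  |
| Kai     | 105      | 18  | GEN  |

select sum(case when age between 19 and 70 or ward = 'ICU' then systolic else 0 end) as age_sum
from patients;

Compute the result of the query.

patient=Alice: ✓ → 96
patient=Rosa: ✓ → 173
patient=Yara: ✓ → 145
patient=Lena: ✓ → 119
patient=Vik: ✗
patient=Farah: ✓ → 162
patient=Wes: ✗
patient=Tara: ✓ → 97
patient=Uma: ✓ → 153
patient=Noor: ✓ → 167
patient=Sven: ✗
patient=Ines: ✗
patient=Hiro: ✓ → 177
patient=Kai: ✗
age_sum = 96 + 173 + 145 + 119 + 162 + 97 + 153 + 167 + 177 = 1289

1289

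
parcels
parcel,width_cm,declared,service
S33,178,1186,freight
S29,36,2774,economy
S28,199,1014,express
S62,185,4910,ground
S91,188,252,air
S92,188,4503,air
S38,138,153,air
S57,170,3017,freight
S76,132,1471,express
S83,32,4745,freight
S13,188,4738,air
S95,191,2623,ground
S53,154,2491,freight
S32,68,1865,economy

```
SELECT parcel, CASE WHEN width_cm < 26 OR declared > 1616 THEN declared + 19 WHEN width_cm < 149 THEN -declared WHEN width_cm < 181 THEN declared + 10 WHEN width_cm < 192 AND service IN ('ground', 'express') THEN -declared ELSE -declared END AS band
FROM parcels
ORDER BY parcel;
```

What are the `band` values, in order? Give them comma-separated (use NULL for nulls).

parcel=S13: width_cm < 26 OR declared > 1616 → 4757
parcel=S28: ELSE → -1014
parcel=S29: width_cm < 26 OR declared > 1616 → 2793
parcel=S32: width_cm < 26 OR declared > 1616 → 1884
parcel=S33: width_cm < 181 → 1196
parcel=S38: width_cm < 149 → -153
parcel=S53: width_cm < 26 OR declared > 1616 → 2510
parcel=S57: width_cm < 26 OR declared > 1616 → 3036
parcel=S62: width_cm < 26 OR declared > 1616 → 4929
parcel=S76: width_cm < 149 → -1471
parcel=S83: width_cm < 26 OR declared > 1616 → 4764
parcel=S91: ELSE → -252
parcel=S92: width_cm < 26 OR declared > 1616 → 4522
parcel=S95: width_cm < 26 OR declared > 1616 → 2642

4757, -1014, 2793, 1884, 1196, -153, 2510, 3036, 4929, -1471, 4764, -252, 4522, 2642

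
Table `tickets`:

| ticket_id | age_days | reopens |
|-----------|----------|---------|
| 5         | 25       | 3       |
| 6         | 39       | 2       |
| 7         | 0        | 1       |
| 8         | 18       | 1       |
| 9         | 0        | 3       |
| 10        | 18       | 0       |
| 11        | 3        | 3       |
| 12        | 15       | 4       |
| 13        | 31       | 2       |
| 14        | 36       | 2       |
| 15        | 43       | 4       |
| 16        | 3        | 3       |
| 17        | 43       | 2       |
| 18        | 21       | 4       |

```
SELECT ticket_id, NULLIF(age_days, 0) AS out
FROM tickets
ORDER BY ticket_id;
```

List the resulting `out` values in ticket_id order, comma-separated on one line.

25, 39, NULL, 18, NULL, 18, 3, 15, 31, 36, 43, 3, 43, 21

ticket_id=5: age_days=25 vs 0: differ → 25
ticket_id=6: age_days=39 vs 0: differ → 39
ticket_id=7: age_days=0 vs 0: equal → NULL
ticket_id=8: age_days=18 vs 0: differ → 18
ticket_id=9: age_days=0 vs 0: equal → NULL
ticket_id=10: age_days=18 vs 0: differ → 18
ticket_id=11: age_days=3 vs 0: differ → 3
ticket_id=12: age_days=15 vs 0: differ → 15
ticket_id=13: age_days=31 vs 0: differ → 31
ticket_id=14: age_days=36 vs 0: differ → 36
ticket_id=15: age_days=43 vs 0: differ → 43
ticket_id=16: age_days=3 vs 0: differ → 3
ticket_id=17: age_days=43 vs 0: differ → 43
ticket_id=18: age_days=21 vs 0: differ → 21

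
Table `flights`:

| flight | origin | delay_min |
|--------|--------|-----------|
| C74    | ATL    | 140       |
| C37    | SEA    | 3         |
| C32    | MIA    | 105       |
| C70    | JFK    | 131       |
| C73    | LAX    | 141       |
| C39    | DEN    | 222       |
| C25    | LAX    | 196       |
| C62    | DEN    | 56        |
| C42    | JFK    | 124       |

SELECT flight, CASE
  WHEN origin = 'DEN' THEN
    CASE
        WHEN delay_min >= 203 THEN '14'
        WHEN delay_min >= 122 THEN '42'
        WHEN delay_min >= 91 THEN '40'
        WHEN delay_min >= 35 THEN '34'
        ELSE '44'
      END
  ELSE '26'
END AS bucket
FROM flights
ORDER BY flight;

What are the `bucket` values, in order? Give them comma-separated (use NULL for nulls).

26, 26, 26, 14, 26, 34, 26, 26, 26

flight=C25: origin='LAX' → outer ELSE → 26
flight=C32: origin='MIA' → outer ELSE → 26
flight=C37: origin='SEA' → outer ELSE → 26
flight=C39: origin='DEN' → inner[delay_min >= 203] → 14
flight=C42: origin='JFK' → outer ELSE → 26
flight=C62: origin='DEN' → inner[delay_min >= 35] → 34
flight=C70: origin='JFK' → outer ELSE → 26
flight=C73: origin='LAX' → outer ELSE → 26
flight=C74: origin='ATL' → outer ELSE → 26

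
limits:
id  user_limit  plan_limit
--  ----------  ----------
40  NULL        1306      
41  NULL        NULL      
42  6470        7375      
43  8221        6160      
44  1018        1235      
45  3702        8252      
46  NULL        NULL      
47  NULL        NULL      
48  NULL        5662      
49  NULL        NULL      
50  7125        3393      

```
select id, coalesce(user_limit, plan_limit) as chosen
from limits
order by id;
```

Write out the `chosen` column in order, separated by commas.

1306, NULL, 6470, 8221, 1018, 3702, NULL, NULL, 5662, NULL, 7125

id=40: user_limit=NULL, plan_limit=1306 → 1306
id=41: user_limit=NULL, plan_limit=NULL (all NULL) → NULL
id=42: user_limit=6470 → 6470
id=43: user_limit=8221 → 8221
id=44: user_limit=1018 → 1018
id=45: user_limit=3702 → 3702
id=46: user_limit=NULL, plan_limit=NULL (all NULL) → NULL
id=47: user_limit=NULL, plan_limit=NULL (all NULL) → NULL
id=48: user_limit=NULL, plan_limit=5662 → 5662
id=49: user_limit=NULL, plan_limit=NULL (all NULL) → NULL
id=50: user_limit=7125 → 7125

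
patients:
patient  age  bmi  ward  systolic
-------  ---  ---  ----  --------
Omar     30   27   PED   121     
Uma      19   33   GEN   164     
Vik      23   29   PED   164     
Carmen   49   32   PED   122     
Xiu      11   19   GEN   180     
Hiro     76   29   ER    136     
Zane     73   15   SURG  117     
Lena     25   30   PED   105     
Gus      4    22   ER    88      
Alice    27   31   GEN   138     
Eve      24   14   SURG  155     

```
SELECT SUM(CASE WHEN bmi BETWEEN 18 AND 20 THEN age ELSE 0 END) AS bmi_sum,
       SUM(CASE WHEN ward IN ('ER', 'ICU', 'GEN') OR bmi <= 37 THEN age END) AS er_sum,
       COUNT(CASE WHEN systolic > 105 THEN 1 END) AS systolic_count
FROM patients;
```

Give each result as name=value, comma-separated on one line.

[bmi_sum: bmi BETWEEN 18 AND 20]
patient=Omar: ✗
patient=Uma: ✗
patient=Vik: ✗
patient=Carmen: ✗
patient=Xiu: ✓ → 11
patient=Hiro: ✗
patient=Zane: ✗
patient=Lena: ✗
patient=Gus: ✗
patient=Alice: ✗
patient=Eve: ✗
bmi_sum = 11
—
[er_sum: ward IN ('ER', 'ICU', 'GEN') OR bmi <= 37]
patient=Omar: ✓ → 30
patient=Uma: ✓ → 19
patient=Vik: ✓ → 23
patient=Carmen: ✓ → 49
patient=Xiu: ✓ → 11
patient=Hiro: ✓ → 76
patient=Zane: ✓ → 73
patient=Lena: ✓ → 25
patient=Gus: ✓ → 4
patient=Alice: ✓ → 27
patient=Eve: ✓ → 24
er_sum = 30 + 19 + 23 + 49 + 11 + 76 + 73 + 25 + 4 + 27 + 24 = 361
—
[systolic_count: systolic > 105]
patient=Omar: ✓ → 1
patient=Uma: ✓ → 1
patient=Vik: ✓ → 1
patient=Carmen: ✓ → 1
patient=Xiu: ✓ → 1
patient=Hiro: ✓ → 1
patient=Zane: ✓ → 1
patient=Lena: ✗
patient=Gus: ✗
patient=Alice: ✓ → 1
patient=Eve: ✓ → 1
systolic_count = COUNT(1, 1, 1, 1, 1, 1, 1, 1, 1) = 9

bmi_sum=11, er_sum=361, systolic_count=9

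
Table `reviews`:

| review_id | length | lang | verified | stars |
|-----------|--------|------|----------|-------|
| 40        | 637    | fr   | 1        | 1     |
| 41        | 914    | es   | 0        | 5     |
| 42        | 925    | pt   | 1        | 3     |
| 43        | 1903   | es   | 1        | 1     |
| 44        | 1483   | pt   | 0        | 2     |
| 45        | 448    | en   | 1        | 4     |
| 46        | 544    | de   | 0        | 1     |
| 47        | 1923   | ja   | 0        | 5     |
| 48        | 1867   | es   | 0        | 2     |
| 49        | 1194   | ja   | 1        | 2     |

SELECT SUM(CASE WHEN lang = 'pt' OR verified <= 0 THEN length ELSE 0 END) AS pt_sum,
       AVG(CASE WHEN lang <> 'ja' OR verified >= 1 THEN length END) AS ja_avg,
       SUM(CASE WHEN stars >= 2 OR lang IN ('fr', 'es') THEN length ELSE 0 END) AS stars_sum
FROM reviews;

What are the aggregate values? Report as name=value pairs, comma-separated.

pt_sum=7656, ja_avg=1101.6666666667, stars_sum=11294

[pt_sum: lang = 'pt' OR verified <= 0]
review_id=40: ✗
review_id=41: ✓ → 914
review_id=42: ✓ → 925
review_id=43: ✗
review_id=44: ✓ → 1483
review_id=45: ✗
review_id=46: ✓ → 544
review_id=47: ✓ → 1923
review_id=48: ✓ → 1867
review_id=49: ✗
pt_sum = 914 + 925 + 1483 + 544 + 1923 + 1867 = 7656
—
[ja_avg: lang <> 'ja' OR verified >= 1]
review_id=40: ✓ → 637
review_id=41: ✓ → 914
review_id=42: ✓ → 925
review_id=43: ✓ → 1903
review_id=44: ✓ → 1483
review_id=45: ✓ → 448
review_id=46: ✓ → 544
review_id=47: ✗
review_id=48: ✓ → 1867
review_id=49: ✓ → 1194
ja_avg = (637 + 914 + 925 + 1903 + 1483 + 448 + 544 + 1867 + 1194) / 9 = 1101.6666666667
—
[stars_sum: stars >= 2 OR lang IN ('fr', 'es')]
review_id=40: ✓ → 637
review_id=41: ✓ → 914
review_id=42: ✓ → 925
review_id=43: ✓ → 1903
review_id=44: ✓ → 1483
review_id=45: ✓ → 448
review_id=46: ✗
review_id=47: ✓ → 1923
review_id=48: ✓ → 1867
review_id=49: ✓ → 1194
stars_sum = 637 + 914 + 925 + 1903 + 1483 + 448 + 1923 + 1867 + 1194 = 11294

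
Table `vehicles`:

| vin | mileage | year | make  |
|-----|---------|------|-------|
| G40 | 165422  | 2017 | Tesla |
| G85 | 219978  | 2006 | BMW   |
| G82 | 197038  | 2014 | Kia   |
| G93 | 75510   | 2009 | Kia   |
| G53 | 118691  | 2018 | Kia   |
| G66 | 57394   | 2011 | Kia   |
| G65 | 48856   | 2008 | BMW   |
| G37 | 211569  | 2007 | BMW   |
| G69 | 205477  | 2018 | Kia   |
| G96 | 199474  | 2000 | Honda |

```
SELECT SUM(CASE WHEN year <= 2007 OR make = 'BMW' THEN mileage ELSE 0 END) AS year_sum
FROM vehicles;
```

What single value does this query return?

679877

vin=G40: ✗
vin=G85: ✓ → 219978
vin=G82: ✗
vin=G93: ✗
vin=G53: ✗
vin=G66: ✗
vin=G65: ✓ → 48856
vin=G37: ✓ → 211569
vin=G69: ✗
vin=G96: ✓ → 199474
year_sum = 219978 + 48856 + 211569 + 199474 = 679877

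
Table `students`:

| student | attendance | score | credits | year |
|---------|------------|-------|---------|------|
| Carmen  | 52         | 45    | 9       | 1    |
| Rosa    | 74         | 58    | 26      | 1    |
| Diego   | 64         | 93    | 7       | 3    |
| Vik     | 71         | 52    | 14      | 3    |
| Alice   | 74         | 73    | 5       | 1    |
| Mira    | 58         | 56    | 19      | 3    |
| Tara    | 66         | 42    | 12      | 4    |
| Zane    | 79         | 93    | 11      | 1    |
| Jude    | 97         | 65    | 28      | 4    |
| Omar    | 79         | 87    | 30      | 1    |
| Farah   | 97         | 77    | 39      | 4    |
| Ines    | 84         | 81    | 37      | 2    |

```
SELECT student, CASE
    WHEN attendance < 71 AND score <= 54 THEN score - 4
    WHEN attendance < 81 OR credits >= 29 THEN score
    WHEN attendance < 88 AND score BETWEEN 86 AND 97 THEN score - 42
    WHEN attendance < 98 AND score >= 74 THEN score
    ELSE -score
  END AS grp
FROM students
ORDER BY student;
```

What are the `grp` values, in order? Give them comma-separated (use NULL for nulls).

student=Alice: attendance < 81 OR credits >= 29 → 73
student=Carmen: attendance < 71 AND score <= 54 → 41
student=Diego: attendance < 81 OR credits >= 29 → 93
student=Farah: attendance < 81 OR credits >= 29 → 77
student=Ines: attendance < 81 OR credits >= 29 → 81
student=Jude: ELSE → -65
student=Mira: attendance < 81 OR credits >= 29 → 56
student=Omar: attendance < 81 OR credits >= 29 → 87
student=Rosa: attendance < 81 OR credits >= 29 → 58
student=Tara: attendance < 71 AND score <= 54 → 38
student=Vik: attendance < 81 OR credits >= 29 → 52
student=Zane: attendance < 81 OR credits >= 29 → 93

73, 41, 93, 77, 81, -65, 56, 87, 58, 38, 52, 93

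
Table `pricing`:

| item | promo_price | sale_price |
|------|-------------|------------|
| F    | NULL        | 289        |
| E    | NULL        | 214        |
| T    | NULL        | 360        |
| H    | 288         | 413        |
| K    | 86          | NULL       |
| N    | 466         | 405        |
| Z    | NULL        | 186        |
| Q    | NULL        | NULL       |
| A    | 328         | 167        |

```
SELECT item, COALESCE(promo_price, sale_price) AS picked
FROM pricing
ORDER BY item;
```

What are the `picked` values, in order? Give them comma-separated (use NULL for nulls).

item=A: promo_price=328 → 328
item=E: promo_price=NULL, sale_price=214 → 214
item=F: promo_price=NULL, sale_price=289 → 289
item=H: promo_price=288 → 288
item=K: promo_price=86 → 86
item=N: promo_price=466 → 466
item=Q: promo_price=NULL, sale_price=NULL (all NULL) → NULL
item=T: promo_price=NULL, sale_price=360 → 360
item=Z: promo_price=NULL, sale_price=186 → 186

328, 214, 289, 288, 86, 466, NULL, 360, 186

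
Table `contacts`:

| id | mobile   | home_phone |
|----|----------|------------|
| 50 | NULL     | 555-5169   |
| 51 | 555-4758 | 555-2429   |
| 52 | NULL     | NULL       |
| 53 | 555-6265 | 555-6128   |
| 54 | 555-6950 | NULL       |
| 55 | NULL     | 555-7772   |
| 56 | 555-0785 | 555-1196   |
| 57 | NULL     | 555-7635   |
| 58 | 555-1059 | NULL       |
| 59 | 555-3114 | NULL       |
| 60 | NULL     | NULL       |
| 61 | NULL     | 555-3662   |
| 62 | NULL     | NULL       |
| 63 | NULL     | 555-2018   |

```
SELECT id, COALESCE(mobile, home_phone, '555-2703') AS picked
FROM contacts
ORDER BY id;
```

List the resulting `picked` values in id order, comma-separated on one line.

555-5169, 555-4758, 555-2703, 555-6265, 555-6950, 555-7772, 555-0785, 555-7635, 555-1059, 555-3114, 555-2703, 555-3662, 555-2703, 555-2018

id=50: mobile=NULL, home_phone=555-5169 → 555-5169
id=51: mobile=555-4758 → 555-4758
id=52: mobile=NULL, home_phone=NULL, → literal 555-2703 → 555-2703
id=53: mobile=555-6265 → 555-6265
id=54: mobile=555-6950 → 555-6950
id=55: mobile=NULL, home_phone=555-7772 → 555-7772
id=56: mobile=555-0785 → 555-0785
id=57: mobile=NULL, home_phone=555-7635 → 555-7635
id=58: mobile=555-1059 → 555-1059
id=59: mobile=555-3114 → 555-3114
id=60: mobile=NULL, home_phone=NULL, → literal 555-2703 → 555-2703
id=61: mobile=NULL, home_phone=555-3662 → 555-3662
id=62: mobile=NULL, home_phone=NULL, → literal 555-2703 → 555-2703
id=63: mobile=NULL, home_phone=555-2018 → 555-2018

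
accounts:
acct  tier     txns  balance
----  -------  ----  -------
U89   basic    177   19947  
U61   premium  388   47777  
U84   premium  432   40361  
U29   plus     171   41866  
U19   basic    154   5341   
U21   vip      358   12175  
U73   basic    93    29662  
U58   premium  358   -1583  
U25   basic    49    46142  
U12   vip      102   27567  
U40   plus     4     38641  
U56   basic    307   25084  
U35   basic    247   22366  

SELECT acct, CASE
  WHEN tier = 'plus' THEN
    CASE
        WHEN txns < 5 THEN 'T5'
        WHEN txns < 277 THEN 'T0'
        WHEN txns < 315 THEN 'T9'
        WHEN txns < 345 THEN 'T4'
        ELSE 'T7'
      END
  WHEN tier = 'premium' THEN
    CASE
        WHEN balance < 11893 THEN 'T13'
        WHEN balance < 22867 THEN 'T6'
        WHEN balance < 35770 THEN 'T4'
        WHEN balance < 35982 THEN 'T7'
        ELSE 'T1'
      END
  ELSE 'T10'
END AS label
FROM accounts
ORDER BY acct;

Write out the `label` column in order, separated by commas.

acct=U12: tier='vip' → outer ELSE → T10
acct=U19: tier='basic' → outer ELSE → T10
acct=U21: tier='vip' → outer ELSE → T10
acct=U25: tier='basic' → outer ELSE → T10
acct=U29: tier='plus' → inner[txns < 277] → T0
acct=U35: tier='basic' → outer ELSE → T10
acct=U40: tier='plus' → inner[txns < 5] → T5
acct=U56: tier='basic' → outer ELSE → T10
acct=U58: tier='premium' → inner[balance < 11893] → T13
acct=U61: tier='premium' → inner[ELSE] → T1
acct=U73: tier='basic' → outer ELSE → T10
acct=U84: tier='premium' → inner[ELSE] → T1
acct=U89: tier='basic' → outer ELSE → T10

T10, T10, T10, T10, T0, T10, T5, T10, T13, T1, T10, T1, T10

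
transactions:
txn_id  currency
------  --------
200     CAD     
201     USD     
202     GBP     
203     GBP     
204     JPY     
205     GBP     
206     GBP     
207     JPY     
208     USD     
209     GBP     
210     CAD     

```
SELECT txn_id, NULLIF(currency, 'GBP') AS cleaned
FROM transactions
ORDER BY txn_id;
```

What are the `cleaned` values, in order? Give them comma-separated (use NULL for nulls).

CAD, USD, NULL, NULL, JPY, NULL, NULL, JPY, USD, NULL, CAD

txn_id=200: currency=CAD vs GBP: differ → CAD
txn_id=201: currency=USD vs GBP: differ → USD
txn_id=202: currency=GBP vs GBP: equal → NULL
txn_id=203: currency=GBP vs GBP: equal → NULL
txn_id=204: currency=JPY vs GBP: differ → JPY
txn_id=205: currency=GBP vs GBP: equal → NULL
txn_id=206: currency=GBP vs GBP: equal → NULL
txn_id=207: currency=JPY vs GBP: differ → JPY
txn_id=208: currency=USD vs GBP: differ → USD
txn_id=209: currency=GBP vs GBP: equal → NULL
txn_id=210: currency=CAD vs GBP: differ → CAD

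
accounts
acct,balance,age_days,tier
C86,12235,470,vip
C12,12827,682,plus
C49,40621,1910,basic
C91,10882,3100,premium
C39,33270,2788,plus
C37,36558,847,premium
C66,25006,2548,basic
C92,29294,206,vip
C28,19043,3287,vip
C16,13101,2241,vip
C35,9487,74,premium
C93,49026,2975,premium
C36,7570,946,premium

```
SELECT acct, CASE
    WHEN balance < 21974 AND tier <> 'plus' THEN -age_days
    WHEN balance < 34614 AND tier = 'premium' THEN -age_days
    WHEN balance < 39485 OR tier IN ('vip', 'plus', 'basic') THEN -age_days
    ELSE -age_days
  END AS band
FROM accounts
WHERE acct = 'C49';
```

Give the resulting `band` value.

acct = C49: balance=40621, age_days=1910, tier=basic.
balance < 21974 AND tier <> 'plus' → false
balance < 34614 AND tier = 'premium' → false
balance < 39485 OR tier IN ('vip', 'plus', 'basic') → true → -1910

-1910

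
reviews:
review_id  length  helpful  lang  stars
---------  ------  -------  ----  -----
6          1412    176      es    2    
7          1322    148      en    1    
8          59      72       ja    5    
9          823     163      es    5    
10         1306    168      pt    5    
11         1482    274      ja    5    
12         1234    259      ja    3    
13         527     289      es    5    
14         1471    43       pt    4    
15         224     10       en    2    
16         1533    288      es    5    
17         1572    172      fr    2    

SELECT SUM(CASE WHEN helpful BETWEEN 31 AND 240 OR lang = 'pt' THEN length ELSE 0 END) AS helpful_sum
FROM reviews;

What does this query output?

7965

review_id=6: ✓ → 1412
review_id=7: ✓ → 1322
review_id=8: ✓ → 59
review_id=9: ✓ → 823
review_id=10: ✓ → 1306
review_id=11: ✗
review_id=12: ✗
review_id=13: ✗
review_id=14: ✓ → 1471
review_id=15: ✗
review_id=16: ✗
review_id=17: ✓ → 1572
helpful_sum = 1412 + 1322 + 59 + 823 + 1306 + 1471 + 1572 = 7965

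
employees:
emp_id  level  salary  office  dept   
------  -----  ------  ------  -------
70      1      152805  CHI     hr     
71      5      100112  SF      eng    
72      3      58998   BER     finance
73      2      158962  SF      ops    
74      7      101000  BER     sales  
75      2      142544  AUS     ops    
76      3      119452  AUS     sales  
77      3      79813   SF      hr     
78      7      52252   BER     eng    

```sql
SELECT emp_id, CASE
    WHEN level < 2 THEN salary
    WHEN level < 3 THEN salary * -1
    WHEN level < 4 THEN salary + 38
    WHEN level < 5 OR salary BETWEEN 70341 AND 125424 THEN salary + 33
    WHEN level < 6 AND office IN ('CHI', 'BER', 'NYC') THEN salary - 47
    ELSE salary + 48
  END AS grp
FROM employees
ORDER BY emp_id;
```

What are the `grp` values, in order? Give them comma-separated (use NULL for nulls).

152805, 100145, 59036, -158962, 101033, -142544, 119490, 79851, 52300

emp_id=70: level < 2 → 152805
emp_id=71: level < 5 OR salary BETWEEN 70341 AND 125424 → 100145
emp_id=72: level < 4 → 59036
emp_id=73: level < 3 → -158962
emp_id=74: level < 5 OR salary BETWEEN 70341 AND 125424 → 101033
emp_id=75: level < 3 → -142544
emp_id=76: level < 4 → 119490
emp_id=77: level < 4 → 79851
emp_id=78: ELSE → 52300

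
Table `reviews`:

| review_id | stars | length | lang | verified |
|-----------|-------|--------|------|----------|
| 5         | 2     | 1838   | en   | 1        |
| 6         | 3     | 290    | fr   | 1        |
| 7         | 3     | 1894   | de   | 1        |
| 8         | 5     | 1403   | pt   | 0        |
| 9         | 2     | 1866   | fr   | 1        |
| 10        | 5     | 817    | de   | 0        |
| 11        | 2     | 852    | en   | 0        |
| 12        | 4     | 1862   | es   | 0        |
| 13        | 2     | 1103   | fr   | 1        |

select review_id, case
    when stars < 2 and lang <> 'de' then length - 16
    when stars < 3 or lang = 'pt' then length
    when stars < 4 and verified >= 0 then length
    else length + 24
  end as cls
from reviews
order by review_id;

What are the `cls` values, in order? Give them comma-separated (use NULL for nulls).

1838, 290, 1894, 1403, 1866, 841, 852, 1886, 1103

review_id=5: stars < 3 or lang = 'pt' → 1838
review_id=6: stars < 4 and verified >= 0 → 290
review_id=7: stars < 4 and verified >= 0 → 1894
review_id=8: stars < 3 or lang = 'pt' → 1403
review_id=9: stars < 3 or lang = 'pt' → 1866
review_id=10: ELSE → 841
review_id=11: stars < 3 or lang = 'pt' → 852
review_id=12: ELSE → 1886
review_id=13: stars < 3 or lang = 'pt' → 1103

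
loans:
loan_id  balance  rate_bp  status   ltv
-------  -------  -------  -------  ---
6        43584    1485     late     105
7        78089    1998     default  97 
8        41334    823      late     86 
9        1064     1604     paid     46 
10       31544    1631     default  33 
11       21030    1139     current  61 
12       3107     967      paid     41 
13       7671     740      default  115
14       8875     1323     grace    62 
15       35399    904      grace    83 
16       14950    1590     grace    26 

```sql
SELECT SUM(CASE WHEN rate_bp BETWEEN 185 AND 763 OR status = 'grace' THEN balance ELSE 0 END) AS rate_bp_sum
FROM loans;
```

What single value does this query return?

loan_id=6: ✗
loan_id=7: ✗
loan_id=8: ✗
loan_id=9: ✗
loan_id=10: ✗
loan_id=11: ✗
loan_id=12: ✗
loan_id=13: ✓ → 7671
loan_id=14: ✓ → 8875
loan_id=15: ✓ → 35399
loan_id=16: ✓ → 14950
rate_bp_sum = 7671 + 8875 + 35399 + 14950 = 66895

66895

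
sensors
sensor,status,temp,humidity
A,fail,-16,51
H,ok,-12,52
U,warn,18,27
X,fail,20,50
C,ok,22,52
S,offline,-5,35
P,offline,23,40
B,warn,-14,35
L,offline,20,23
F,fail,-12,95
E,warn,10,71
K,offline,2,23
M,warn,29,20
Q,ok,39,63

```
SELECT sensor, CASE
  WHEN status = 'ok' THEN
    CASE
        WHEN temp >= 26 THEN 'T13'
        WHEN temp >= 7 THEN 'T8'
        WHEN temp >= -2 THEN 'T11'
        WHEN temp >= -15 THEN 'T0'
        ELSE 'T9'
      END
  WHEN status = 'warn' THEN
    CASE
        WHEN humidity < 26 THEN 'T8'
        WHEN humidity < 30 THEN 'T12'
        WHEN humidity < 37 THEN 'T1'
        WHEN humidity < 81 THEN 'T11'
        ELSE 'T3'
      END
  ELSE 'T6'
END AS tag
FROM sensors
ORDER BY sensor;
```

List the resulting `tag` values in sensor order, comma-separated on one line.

sensor=A: status='fail' → outer ELSE → T6
sensor=B: status='warn' → inner[humidity < 37] → T1
sensor=C: status='ok' → inner[temp >= 7] → T8
sensor=E: status='warn' → inner[humidity < 81] → T11
sensor=F: status='fail' → outer ELSE → T6
sensor=H: status='ok' → inner[temp >= -15] → T0
sensor=K: status='offline' → outer ELSE → T6
sensor=L: status='offline' → outer ELSE → T6
sensor=M: status='warn' → inner[humidity < 26] → T8
sensor=P: status='offline' → outer ELSE → T6
sensor=Q: status='ok' → inner[temp >= 26] → T13
sensor=S: status='offline' → outer ELSE → T6
sensor=U: status='warn' → inner[humidity < 30] → T12
sensor=X: status='fail' → outer ELSE → T6

T6, T1, T8, T11, T6, T0, T6, T6, T8, T6, T13, T6, T12, T6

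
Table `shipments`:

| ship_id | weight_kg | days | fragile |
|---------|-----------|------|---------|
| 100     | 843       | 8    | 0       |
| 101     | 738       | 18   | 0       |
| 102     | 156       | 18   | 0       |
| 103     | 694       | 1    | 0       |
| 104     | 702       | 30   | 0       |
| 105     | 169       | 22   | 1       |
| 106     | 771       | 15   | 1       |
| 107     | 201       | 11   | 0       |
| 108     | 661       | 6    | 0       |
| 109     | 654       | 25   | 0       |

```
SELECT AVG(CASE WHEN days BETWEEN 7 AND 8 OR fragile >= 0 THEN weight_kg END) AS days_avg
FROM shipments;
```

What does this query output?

558.9

ship_id=100: ✓ → 843
ship_id=101: ✓ → 738
ship_id=102: ✓ → 156
ship_id=103: ✓ → 694
ship_id=104: ✓ → 702
ship_id=105: ✓ → 169
ship_id=106: ✓ → 771
ship_id=107: ✓ → 201
ship_id=108: ✓ → 661
ship_id=109: ✓ → 654
days_avg = (843 + 738 + 156 + 694 + 702 + 169 + 771 + 201 + 661 + 654) / 10 = 558.9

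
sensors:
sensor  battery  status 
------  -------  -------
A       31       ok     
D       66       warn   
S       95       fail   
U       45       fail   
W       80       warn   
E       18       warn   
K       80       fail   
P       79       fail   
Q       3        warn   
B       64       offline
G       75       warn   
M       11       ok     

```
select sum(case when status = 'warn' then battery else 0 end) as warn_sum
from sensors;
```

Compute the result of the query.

242

sensor=A: ✗
sensor=D: ✓ → 66
sensor=S: ✗
sensor=U: ✗
sensor=W: ✓ → 80
sensor=E: ✓ → 18
sensor=K: ✗
sensor=P: ✗
sensor=Q: ✓ → 3
sensor=B: ✗
sensor=G: ✓ → 75
sensor=M: ✗
warn_sum = 66 + 80 + 18 + 3 + 75 = 242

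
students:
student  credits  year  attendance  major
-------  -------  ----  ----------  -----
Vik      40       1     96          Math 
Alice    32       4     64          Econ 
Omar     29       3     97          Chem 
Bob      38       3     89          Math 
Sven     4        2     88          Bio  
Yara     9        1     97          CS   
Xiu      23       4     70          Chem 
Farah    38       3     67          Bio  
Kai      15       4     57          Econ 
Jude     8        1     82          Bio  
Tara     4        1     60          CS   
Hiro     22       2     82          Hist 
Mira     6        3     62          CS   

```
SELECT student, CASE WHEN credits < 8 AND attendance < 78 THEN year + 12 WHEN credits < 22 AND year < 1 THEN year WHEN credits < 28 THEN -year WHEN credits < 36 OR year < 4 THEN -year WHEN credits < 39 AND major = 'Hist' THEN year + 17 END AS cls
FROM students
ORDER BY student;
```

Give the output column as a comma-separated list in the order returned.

student=Alice: credits < 36 OR year < 4 → -4
student=Bob: credits < 36 OR year < 4 → -3
student=Farah: credits < 36 OR year < 4 → -3
student=Hiro: credits < 28 → -2
student=Jude: credits < 28 → -1
student=Kai: credits < 28 → -4
student=Mira: credits < 8 AND attendance < 78 → 15
student=Omar: credits < 36 OR year < 4 → -3
student=Sven: credits < 28 → -2
student=Tara: credits < 8 AND attendance < 78 → 13
student=Vik: credits < 36 OR year < 4 → -1
student=Xiu: credits < 28 → -4
student=Yara: credits < 28 → -1

-4, -3, -3, -2, -1, -4, 15, -3, -2, 13, -1, -4, -1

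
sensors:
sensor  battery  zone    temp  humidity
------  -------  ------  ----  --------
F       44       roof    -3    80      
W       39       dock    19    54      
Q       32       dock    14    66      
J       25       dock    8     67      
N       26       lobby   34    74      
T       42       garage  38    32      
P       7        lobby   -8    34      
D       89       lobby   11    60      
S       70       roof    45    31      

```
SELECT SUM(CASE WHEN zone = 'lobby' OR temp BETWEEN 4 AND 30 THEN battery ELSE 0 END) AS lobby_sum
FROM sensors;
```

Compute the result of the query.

218

sensor=F: ✗
sensor=W: ✓ → 39
sensor=Q: ✓ → 32
sensor=J: ✓ → 25
sensor=N: ✓ → 26
sensor=T: ✗
sensor=P: ✓ → 7
sensor=D: ✓ → 89
sensor=S: ✗
lobby_sum = 39 + 32 + 25 + 26 + 7 + 89 = 218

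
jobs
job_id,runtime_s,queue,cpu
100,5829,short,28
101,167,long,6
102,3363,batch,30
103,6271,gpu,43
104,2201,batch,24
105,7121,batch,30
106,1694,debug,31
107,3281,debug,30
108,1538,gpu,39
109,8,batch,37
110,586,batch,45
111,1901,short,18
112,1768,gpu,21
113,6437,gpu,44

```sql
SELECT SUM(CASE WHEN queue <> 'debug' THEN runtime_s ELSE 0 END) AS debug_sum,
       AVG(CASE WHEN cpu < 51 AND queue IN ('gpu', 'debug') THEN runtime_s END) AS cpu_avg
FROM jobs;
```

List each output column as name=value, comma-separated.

[debug_sum: queue <> 'debug']
job_id=100: ✓ → 5829
job_id=101: ✓ → 167
job_id=102: ✓ → 3363
job_id=103: ✓ → 6271
job_id=104: ✓ → 2201
job_id=105: ✓ → 7121
job_id=106: ✗
job_id=107: ✗
job_id=108: ✓ → 1538
job_id=109: ✓ → 8
job_id=110: ✓ → 586
job_id=111: ✓ → 1901
job_id=112: ✓ → 1768
job_id=113: ✓ → 6437
debug_sum = 5829 + 167 + 3363 + 6271 + 2201 + 7121 + 1538 + 8 + 586 + 1901 + 1768 + 6437 = 37190
—
[cpu_avg: cpu < 51 AND queue IN ('gpu', 'debug')]
job_id=100: ✗
job_id=101: ✗
job_id=102: ✗
job_id=103: ✓ → 6271
job_id=104: ✗
job_id=105: ✗
job_id=106: ✓ → 1694
job_id=107: ✓ → 3281
job_id=108: ✓ → 1538
job_id=109: ✗
job_id=110: ✗
job_id=111: ✗
job_id=112: ✓ → 1768
job_id=113: ✓ → 6437
cpu_avg = (6271 + 1694 + 3281 + 1538 + 1768 + 6437) / 6 = 3498.1666666667

debug_sum=37190, cpu_avg=3498.1666666667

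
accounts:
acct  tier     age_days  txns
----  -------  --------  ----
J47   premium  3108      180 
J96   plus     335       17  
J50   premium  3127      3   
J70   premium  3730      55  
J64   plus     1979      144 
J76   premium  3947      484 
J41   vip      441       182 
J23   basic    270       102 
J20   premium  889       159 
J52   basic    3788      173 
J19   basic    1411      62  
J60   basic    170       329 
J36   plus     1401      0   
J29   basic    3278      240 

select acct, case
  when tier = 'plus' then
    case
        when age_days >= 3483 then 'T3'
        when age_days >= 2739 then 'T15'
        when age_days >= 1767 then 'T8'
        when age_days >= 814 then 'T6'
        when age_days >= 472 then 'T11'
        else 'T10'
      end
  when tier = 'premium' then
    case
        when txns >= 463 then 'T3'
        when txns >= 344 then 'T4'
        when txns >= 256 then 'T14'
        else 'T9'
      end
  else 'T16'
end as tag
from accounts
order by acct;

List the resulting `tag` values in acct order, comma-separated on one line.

T16, T9, T16, T16, T6, T16, T9, T9, T16, T16, T8, T9, T3, T10

acct=J19: tier='basic' → outer ELSE → T16
acct=J20: tier='premium' → inner[ELSE] → T9
acct=J23: tier='basic' → outer ELSE → T16
acct=J29: tier='basic' → outer ELSE → T16
acct=J36: tier='plus' → inner[age_days >= 814] → T6
acct=J41: tier='vip' → outer ELSE → T16
acct=J47: tier='premium' → inner[ELSE] → T9
acct=J50: tier='premium' → inner[ELSE] → T9
acct=J52: tier='basic' → outer ELSE → T16
acct=J60: tier='basic' → outer ELSE → T16
acct=J64: tier='plus' → inner[age_days >= 1767] → T8
acct=J70: tier='premium' → inner[ELSE] → T9
acct=J76: tier='premium' → inner[txns >= 463] → T3
acct=J96: tier='plus' → inner[ELSE] → T10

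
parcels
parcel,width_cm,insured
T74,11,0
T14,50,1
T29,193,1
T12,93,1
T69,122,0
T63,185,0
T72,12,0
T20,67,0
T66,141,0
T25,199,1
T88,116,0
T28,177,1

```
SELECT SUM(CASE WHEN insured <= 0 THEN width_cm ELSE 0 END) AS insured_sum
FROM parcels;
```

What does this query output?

654

parcel=T74: ✓ → 11
parcel=T14: ✗
parcel=T29: ✗
parcel=T12: ✗
parcel=T69: ✓ → 122
parcel=T63: ✓ → 185
parcel=T72: ✓ → 12
parcel=T20: ✓ → 67
parcel=T66: ✓ → 141
parcel=T25: ✗
parcel=T88: ✓ → 116
parcel=T28: ✗
insured_sum = 11 + 122 + 185 + 12 + 67 + 141 + 116 = 654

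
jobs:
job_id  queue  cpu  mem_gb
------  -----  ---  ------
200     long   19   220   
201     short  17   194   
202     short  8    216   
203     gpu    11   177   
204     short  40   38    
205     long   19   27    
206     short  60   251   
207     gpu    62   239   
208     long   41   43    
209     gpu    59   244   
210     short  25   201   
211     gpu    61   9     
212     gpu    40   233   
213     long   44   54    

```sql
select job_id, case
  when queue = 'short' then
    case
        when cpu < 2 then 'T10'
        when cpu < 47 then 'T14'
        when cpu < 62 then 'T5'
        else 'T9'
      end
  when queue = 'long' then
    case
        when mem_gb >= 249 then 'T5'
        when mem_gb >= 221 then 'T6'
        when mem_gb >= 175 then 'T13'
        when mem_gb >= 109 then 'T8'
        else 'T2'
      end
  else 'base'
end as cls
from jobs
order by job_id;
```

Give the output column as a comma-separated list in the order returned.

job_id=200: queue='long' → inner[mem_gb >= 175] → T13
job_id=201: queue='short' → inner[cpu < 47] → T14
job_id=202: queue='short' → inner[cpu < 47] → T14
job_id=203: queue='gpu' → outer ELSE → base
job_id=204: queue='short' → inner[cpu < 47] → T14
job_id=205: queue='long' → inner[ELSE] → T2
job_id=206: queue='short' → inner[cpu < 62] → T5
job_id=207: queue='gpu' → outer ELSE → base
job_id=208: queue='long' → inner[ELSE] → T2
job_id=209: queue='gpu' → outer ELSE → base
job_id=210: queue='short' → inner[cpu < 47] → T14
job_id=211: queue='gpu' → outer ELSE → base
job_id=212: queue='gpu' → outer ELSE → base
job_id=213: queue='long' → inner[ELSE] → T2

T13, T14, T14, base, T14, T2, T5, base, T2, base, T14, base, base, T2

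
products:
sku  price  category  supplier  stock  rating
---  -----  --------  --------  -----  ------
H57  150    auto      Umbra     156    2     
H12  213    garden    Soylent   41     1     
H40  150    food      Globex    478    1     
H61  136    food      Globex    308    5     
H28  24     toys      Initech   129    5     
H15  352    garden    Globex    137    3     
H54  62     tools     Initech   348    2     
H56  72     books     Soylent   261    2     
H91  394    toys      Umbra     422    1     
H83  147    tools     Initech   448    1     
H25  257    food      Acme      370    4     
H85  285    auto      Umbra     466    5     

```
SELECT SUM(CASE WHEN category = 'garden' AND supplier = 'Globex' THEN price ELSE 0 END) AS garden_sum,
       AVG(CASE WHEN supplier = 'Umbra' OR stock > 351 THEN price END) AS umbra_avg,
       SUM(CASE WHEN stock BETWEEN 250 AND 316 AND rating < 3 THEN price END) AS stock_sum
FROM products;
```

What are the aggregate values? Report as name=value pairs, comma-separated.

garden_sum=352, umbra_avg=230.5, stock_sum=72

[garden_sum: category = 'garden' AND supplier = 'Globex']
sku=H57: ✗
sku=H12: ✗
sku=H40: ✗
sku=H61: ✗
sku=H28: ✗
sku=H15: ✓ → 352
sku=H54: ✗
sku=H56: ✗
sku=H91: ✗
sku=H83: ✗
sku=H25: ✗
sku=H85: ✗
garden_sum = 352
—
[umbra_avg: supplier = 'Umbra' OR stock > 351]
sku=H57: ✓ → 150
sku=H12: ✗
sku=H40: ✓ → 150
sku=H61: ✗
sku=H28: ✗
sku=H15: ✗
sku=H54: ✗
sku=H56: ✗
sku=H91: ✓ → 394
sku=H83: ✓ → 147
sku=H25: ✓ → 257
sku=H85: ✓ → 285
umbra_avg = (150 + 150 + 394 + 147 + 257 + 285) / 6 = 230.5
—
[stock_sum: stock BETWEEN 250 AND 316 AND rating < 3]
sku=H57: ✗
sku=H12: ✗
sku=H40: ✗
sku=H61: ✗
sku=H28: ✗
sku=H15: ✗
sku=H54: ✗
sku=H56: ✓ → 72
sku=H91: ✗
sku=H83: ✗
sku=H25: ✗
sku=H85: ✗
stock_sum = 72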